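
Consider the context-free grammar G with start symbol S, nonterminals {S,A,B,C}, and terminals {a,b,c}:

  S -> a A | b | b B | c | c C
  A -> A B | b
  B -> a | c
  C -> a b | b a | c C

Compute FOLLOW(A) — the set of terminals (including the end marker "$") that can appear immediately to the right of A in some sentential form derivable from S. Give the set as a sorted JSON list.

FIRST sets, iterate to fixpoint:
pass 1:
  A via A→b: +{b}
  B via B→a: +{a}
  B via B→c: +{c}
  C via C→a b: +{a}
  C via C→b a: +{b}
  C via C→c C: +{c}
  S via S→a A: +{a}
  S via S→b: +{b}
  S via S→c: +{c}
  FIRST[S]={a,b,c}  FIRST[A]={b}  FIRST[B]={a,c}  FIRST[C]={a,b,c}
pass 2: done
  FIRST[S]={a,b,c}  FIRST[A]={b}  FIRST[B]={a,c}  FIRST[C]={a,b,c}

FOLLOW sets:
seed FOLLOW(S) with $
[1]
  A→A B: FOLLOW(A) ⊇ FIRST(B) = {a,c}; new: +{a,c}
  A→A B: FOLLOW(B) ⊇ FOLLOW(A) ⊇ {a,c}; new: +{a,c}
  S→a A: FOLLOW(A) ⊇ FOLLOW(S) ⊇ {$}; new: +{$}
  S→b B: FOLLOW(B) ⊇ FOLLOW(S) ⊇ {$}; new: +{$}
  S→c C: FOLLOW(C) ⊇ FOLLOW(S) ⊇ {$}; new: +{$}
  S: {$}  A: {$,a,c}  B: {$,a,c}  C: {$}
[2] — fixpoint
  S: {$}  A: {$,a,c}  B: {$,a,c}  C: {$}

FOLLOW(A) = ["$", "a", "c"]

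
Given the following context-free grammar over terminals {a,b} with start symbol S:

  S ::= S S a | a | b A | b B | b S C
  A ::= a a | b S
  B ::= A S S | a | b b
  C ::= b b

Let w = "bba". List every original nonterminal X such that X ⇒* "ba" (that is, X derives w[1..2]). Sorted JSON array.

Convert to CNF:
  S -> S X3 | T1 A | T1 B | T1 X4 | a
  A -> T0 T0 | T1 S
  B -> A X2 | T1 T1 | a
  C -> T1 T1
  T0 -> a
  T1 -> b
  X2 -> S S
  X3 -> S T0
  X4 -> S C

CYK table (by increasing span) (cells [i..j] with 1 ≤ i ≤ j ≤ 2 only):
  T[1,1] 'b' = {T1}  orig:{}
  T[2,2] 'a' = {B,S,T0}  orig:{B,S}
  T[1,2] 'ba' = {A,S}

Original NTs in T[1,2] deriving "ba": ["A", "S"]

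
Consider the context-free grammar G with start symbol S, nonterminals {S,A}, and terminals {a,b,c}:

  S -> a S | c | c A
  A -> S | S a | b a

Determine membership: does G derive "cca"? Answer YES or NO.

CNF form of G:
  S -> T0 S | T2 A | c
  A -> S T0 | T0 S | T1 T0 | T2 A | c
  T0 -> a
  T1 -> b
  T2 -> c

CYK table (by increasing span):
  [0..0]={A,S,T2}  "c"  orig:{A,S}
  [1..1]={A,S,T2}  "c"  orig:{A,S}
  [2..2]={T0}  "a"  orig:{}
  [0..1]={A,S}  "cc"
  [1..2]={A}  "ca"
  [0..2]={A,S}  "cca"

S ∈ T[0,2] ⇒ YES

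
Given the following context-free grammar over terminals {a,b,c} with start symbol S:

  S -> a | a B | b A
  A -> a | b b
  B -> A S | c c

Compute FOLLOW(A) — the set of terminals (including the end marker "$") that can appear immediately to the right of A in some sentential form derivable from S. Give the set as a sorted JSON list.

FIRST iteration:
round 1:
  A via A→a: +{a}
  A via A→b b: +{b}
  B via B→A S: +{a,b}
  B via B→c c: +{c}
  S via S→a: +{a}
  S via S→b A: +{b}
  FIRST[S]={a,b}  FIRST[A]={a,b}  FIRST[B]={a,b,c}
round 2: — fixpoint
  FIRST[S]={a,b}  FIRST[A]={a,b}  FIRST[B]={a,b,c}

FOLLOW sets:
FOLLOW(S) := {$}
round 1:
  B→A S: FOLLOW(A) ⊇ FIRST(S) = {a,b}; new: +{a,b}
  S→a B: FOLLOW(B) ⊇ FOLLOW(S) ⊇ {$}; new: +{$}
  S→b A: FOLLOW(A) ⊇ FOLLOW(S) ⊇ {$}; new: +{$}
  S: {$}  A: {$,a,b}  B: {$}
round 2: (no change)
  S: {$}  A: {$,a,b}  B: {$}

FOLLOW(A) = ["$", "a", "b"]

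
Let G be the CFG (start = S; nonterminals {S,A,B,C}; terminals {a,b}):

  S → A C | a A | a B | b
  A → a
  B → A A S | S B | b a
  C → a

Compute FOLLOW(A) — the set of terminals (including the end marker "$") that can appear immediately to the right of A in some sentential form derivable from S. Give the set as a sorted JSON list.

FIRST iteration:
round 1:
  A via A→a: +{a}
  B via B→A A S: +{a}
  B via B→b a: +{b}
  C via C→a: +{a}
  S via S→A C: +{a}
  S via S→b: +{b}
  S: {a,b}  A: {a}  B: {a,b}  C: {a}
round 2: (no change)
  S: {a,b}  A: {a}  B: {a,b}  C: {a}

FOLLOW sets:
FOLLOW(S) := {$}
[1]
  B→A A S: FOLLOW(A) ⊇ FIRST(A) = {a}; new: +{a}
  B→A A S: FOLLOW(A) ⊇ FIRST(S) = {a,b}; new: +{b}
  B→S B: FOLLOW(S) ⊇ FIRST(B) = {a,b}; new: +{a,b}
  S→A C: FOLLOW(C) ⊇ FOLLOW(S) ⊇ {$,a,b}; new: +{$,a,b}
  S→a A: FOLLOW(A) ⊇ FOLLOW(S) ⊇ {$,a,b}; new: +{$}
  S→a B: FOLLOW(B) ⊇ FOLLOW(S) ⊇ {$,a,b}; new: +{$,a,b}
  FOLLOW[S]={$,a,b}  FOLLOW[A]={$,a,b}  FOLLOW[B]={$,a,b}  FOLLOW[C]={$,a,b}
[2] done
  FOLLOW[S]={$,a,b}  FOLLOW[A]={$,a,b}  FOLLOW[B]={$,a,b}  FOLLOW[C]={$,a,b}

FOLLOW(A) = ["$", "a", "b"]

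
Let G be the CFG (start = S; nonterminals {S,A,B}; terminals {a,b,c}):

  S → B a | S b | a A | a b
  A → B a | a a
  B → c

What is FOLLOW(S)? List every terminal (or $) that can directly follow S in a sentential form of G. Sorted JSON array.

Compute FIRST by fixpoint:
pass 1:
  A via A→a a: +{a}
  B via B→c: +{c}
  S via S→B a: +{c}
  S via S→a A: +{a}
  FIRST(S)={a,c}  FIRST(A)={a}  FIRST(B)={c}
pass 2:
  A via A→B a: +{c}
  FIRST(S)={a,c}  FIRST(A)={a,c}  FIRST(B)={c}
pass 3: (no change)
  FIRST(S)={a,c}  FIRST(A)={a,c}  FIRST(B)={c}

FOLLOW iteration:
initialize: $ ∈ FOLLOW(S)
round 1:
  A→B a: FOLLOW(B) ⊇ FIRST(a) = {a}; new: +{a}
  S→S b: FOLLOW(S) ⊇ FIRST(b) = {b}; new: +{b}
  S→a A: FOLLOW(A) ⊇ FOLLOW(S) ⊇ {$,b}; new: +{$,b}
  S: {$,b}  A: {$,b}  B: {a}
round 2: done
  S: {$,b}  A: {$,b}  B: {a}

FOLLOW(S) = ["$", "b"]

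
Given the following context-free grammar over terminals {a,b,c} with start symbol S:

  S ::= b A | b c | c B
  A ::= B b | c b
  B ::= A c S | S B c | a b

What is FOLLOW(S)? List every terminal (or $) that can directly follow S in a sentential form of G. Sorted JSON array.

FIRST sets, iterate to fixpoint:
round 1:
  A via A→c b: +{c}
  B via B→A c S: +{c}
  B via B→a b: +{a}
  S via S→b A: +{b}
  S via S→c B: +{c}
  FIRST[S]={b,c}  FIRST[A]={c}  FIRST[B]={a,c}
round 2:
  A via A→B b: +{a}
  B via B→S B c: +{b}
  FIRST[S]={b,c}  FIRST[A]={a,c}  FIRST[B]={a,b,c}
round 3:
  A via A→B b: +{b}
  FIRST[S]={b,c}  FIRST[A]={a,b,c}  FIRST[B]={a,b,c}
round 4: (stable)
  FIRST[S]={b,c}  FIRST[A]={a,b,c}  FIRST[B]={a,b,c}

FOLLOW sets:
FOLLOW(S) := {$}
[1]
  A→B b: FOLLOW(B) ⊇ FIRST(b) = {b}; new: +{b}
  B→A c S: FOLLOW(A) ⊇ FIRST(c) = {c}; new: +{c}
  B→A c S: FOLLOW(S) ⊇ FOLLOW(B) ⊇ {b}; new: +{b}
  B→S B c: FOLLOW(S) ⊇ FIRST(B) = {a,b,c}; new: +{a,c}
  B→S B c: FOLLOW(B) ⊇ FIRST(c) = {c}; new: +{c}
  S→b A: FOLLOW(A) ⊇ FOLLOW(S) ⊇ {$,a,b,c}; new: +{$,a,b}
  S→c B: FOLLOW(B) ⊇ FOLLOW(S) ⊇ {$,a,b,c}; new: +{$,a}
  S: {$,a,b,c}  A: {$,a,b,c}  B: {$,a,b,c}
[2] — fixpoint
  S: {$,a,b,c}  A: {$,a,b,c}  B: {$,a,b,c}

FOLLOW(S) = ["$", "a", "b", "c"]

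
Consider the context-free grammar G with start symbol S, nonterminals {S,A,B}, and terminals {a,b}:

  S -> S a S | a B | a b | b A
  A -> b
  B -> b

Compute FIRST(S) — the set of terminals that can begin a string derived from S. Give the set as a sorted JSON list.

Compute FIRST by fixpoint:
[1]
  A via A→b: +{b}
  B via B→b: +{b}
  S via S→a B: +{a}
  S via S→b A: +{b}
  FIRST[S]={a,b}  FIRST[A]={b}  FIRST[B]={b}
[2] — fixpoint
  FIRST[S]={a,b}  FIRST[A]={b}  FIRST[B]={b}

FIRST(S) = ["a", "b"]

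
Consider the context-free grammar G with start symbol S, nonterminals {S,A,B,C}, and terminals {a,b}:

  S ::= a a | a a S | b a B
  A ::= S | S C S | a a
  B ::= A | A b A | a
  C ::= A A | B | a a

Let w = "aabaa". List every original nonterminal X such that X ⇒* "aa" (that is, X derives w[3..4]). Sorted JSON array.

Convert to CNF:
  S -> T0 T0 | T0 X13 | T1 X14
  A -> S X2 | T0 T0 | T0 X3 | T1 X4
  B -> A X5 | S X6 | T0 T0 | T0 X7 | T1 X8 | a
  C -> A A | A X9 | S X10 | T0 T0 | T0 X11 | T1 X12 | a
  T0 -> a
  T1 -> b
  X2 -> C S
  X3 -> T0 S
  X4 -> T0 B
  X5 -> T1 A
  X6 -> C S
  X7 -> T0 S
  X8 -> T0 B
  X9 -> T1 A
  X10 -> C S
  X11 -> T0 S
  X12 -> T0 B
  X13 -> T0 S
  X14 -> T0 B

CYK fill (cells [i..j] with 3 ≤ i ≤ j ≤ 4 only):
  [3..3]={B,C,T0}  "a"  orig:{B,C}
  [4..4]={B,C,T0}  "a"  orig:{B,C}
  [3..4]={A,B,C,S,X12,X14,X4,X8}  "aa"  orig:{A,B,C,S}

Original NTs in T[3,4] deriving "aa": ["A", "B", "C", "S"]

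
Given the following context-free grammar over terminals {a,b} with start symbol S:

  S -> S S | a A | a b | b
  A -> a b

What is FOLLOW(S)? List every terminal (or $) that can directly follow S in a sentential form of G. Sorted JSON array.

FIRST iteration:
pass 1:
  A via A→a b: +{a}
  S via S→a A: +{a}
  S via S→b: +{b}
  S: {a,b}  A: {a}
pass 2: (stable)
  S: {a,b}  A: {a}

Compute FOLLOW by fixpoint:
seed FOLLOW(S) with $
[1]
  S→S S: FOLLOW(S) ⊇ FIRST(S) = {a,b}; new: +{a,b}
  S→a A: FOLLOW(A) ⊇ FOLLOW(S) ⊇ {$,a,b}; new: +{$,a,b}
  FOLLOW(S)={$,a,b}  FOLLOW(A)={$,a,b}
[2] — fixpoint
  FOLLOW(S)={$,a,b}  FOLLOW(A)={$,a,b}

FOLLOW(S) = ["$", "a", "b"]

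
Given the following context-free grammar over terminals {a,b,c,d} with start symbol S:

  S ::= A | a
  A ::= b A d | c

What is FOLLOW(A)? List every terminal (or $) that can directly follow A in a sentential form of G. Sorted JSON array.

FIRST iteration:
[1]
  A via A→b A d: +{b}
  A via A→c: +{c}
  S via S→A: +{b,c}
  S via S→a: +{a}
  FIRST(S)={a,b,c}  FIRST(A)={b,c}
[2] done
  FIRST(S)={a,b,c}  FIRST(A)={b,c}

FOLLOW iteration:
seed FOLLOW(S) with $
round 1:
  A→b A d: FOLLOW(A) ⊇ FIRST(d) = {d}; new: +{d}
  S→A: FOLLOW(A) ⊇ FOLLOW(S) ⊇ {$}; new: +{$}
  S: {$}  A: {$,d}
round 2: — fixpoint
  S: {$}  A: {$,d}

FOLLOW(A) = ["$", "d"]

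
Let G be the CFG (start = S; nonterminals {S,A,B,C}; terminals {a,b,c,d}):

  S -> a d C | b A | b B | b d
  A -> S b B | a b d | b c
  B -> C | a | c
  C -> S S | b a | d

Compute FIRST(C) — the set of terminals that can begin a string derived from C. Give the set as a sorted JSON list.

FIRST iteration:
round 1:
  A via A→a b d: +{a}
  A via A→b c: +{b}
  B via B→a: +{a}
  B via B→c: +{c}
  C via C→b a: +{b}
  C via C→d: +{d}
  S via S→a d C: +{a}
  S via S→b A: +{b}
  FIRST(S)={a,b}  FIRST(A)={a,b}  FIRST(B)={a,c}  FIRST(C)={b,d}
round 2:
  B via B→C: +{b,d}
  C via C→S S: +{a}
  FIRST(S)={a,b}  FIRST(A)={a,b}  FIRST(B)={a,b,c,d}  FIRST(C)={a,b,d}
round 3: done
  FIRST(S)={a,b}  FIRST(A)={a,b}  FIRST(B)={a,b,c,d}  FIRST(C)={a,b,d}

FIRST(C) = ["a", "b", "d"]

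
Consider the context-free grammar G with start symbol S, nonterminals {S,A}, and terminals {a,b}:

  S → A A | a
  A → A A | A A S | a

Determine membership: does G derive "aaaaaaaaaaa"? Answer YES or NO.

Convert to CNF:
  S -> A A | a
  A -> A A | A X0 | a
  X0 -> A S

CYK fill:
  [0..0]={A,S}  "a"
  [1..1]={A,S}  "a"
  [2..2]={A,S}  "a"
  [3..3]={A,S}  "a"
  [4..4]={A,S}  "a"
  [5..5]={A,S}  "a"
  [6..6]={A,S}  "a"
  [7..7]={A,S}  "a"
  [8..8]={A,S}  "a"
  [9..9]={A,S}  "a"
  [10..10]={A,S}  "a"
  [0..1]={A,S,X0}  "aa"  orig:{A,S}
  [1..2]={A,S,X0}  "aa"  orig:{A,S}
  [2..3]={A,S,X0}  "aa"  orig:{A,S}
  [3..4]={A,S,X0}  "aa"  orig:{A,S}
  [4..5]={A,S,X0}  "aa"  orig:{A,S}
  [5..6]={A,S,X0}  "aa"  orig:{A,S}
  [6..7]={A,S,X0}  "aa"  orig:{A,S}
  [7..8]={A,S,X0}  "aa"  orig:{A,S}
  [8..9]={A,S,X0}  "aa"  orig:{A,S}
  [9..10]={A,S,X0}  "aa"  orig:{A,S}
  [0..2]={A,S,X0}  "aaa"  orig:{A,S}
  [1..3]={A,S,X0}  "aaa"  orig:{A,S}
  [2..4]={A,S,X0}  "aaa"  orig:{A,S}
  [3..5]={A,S,X0}  "aaa"  orig:{A,S}
  [4..6]={A,S,X0}  "aaa"  orig:{A,S}
  [5..7]={A,S,X0}  "aaa"  orig:{A,S}
  [6..8]={A,S,X0}  "aaa"  orig:{A,S}
  [7..9]={A,S,X0}  "aaa"  orig:{A,S}
  [8..10]={A,S,X0}  "aaa"  orig:{A,S}
  [0..3]={A,S,X0}  "aaaa"  orig:{A,S}
  [1..4]={A,S,X0}  "aaaa"  orig:{A,S}
  [2..5]={A,S,X0}  "aaaa"  orig:{A,S}
  [3..6]={A,S,X0}  "aaaa"  orig:{A,S}
  [4..7]={A,S,X0}  "aaaa"  orig:{A,S}
  [5..8]={A,S,X0}  "aaaa"  orig:{A,S}
  [6..9]={A,S,X0}  "aaaa"  orig:{A,S}
  [7..10]={A,S,X0}  "aaaa"  orig:{A,S}
  [0..4]={A,S,X0}  "aaaaa"  orig:{A,S}
  [1..5]={A,S,X0}  "aaaaa"  orig:{A,S}
  [2..6]={A,S,X0}  "aaaaa"  orig:{A,S}
  [3..7]={A,S,X0}  "aaaaa"  orig:{A,S}
  [4..8]={A,S,X0}  "aaaaa"  orig:{A,S}
  [5..9]={A,S,X0}  "aaaaa"  orig:{A,S}
  [6..10]={A,S,X0}  "aaaaa"  orig:{A,S}
  [0..5]={A,S,X0}  "aaaaaa"  orig:{A,S}
  [1..6]={A,S,X0}  "aaaaaa"  orig:{A,S}
  [2..7]={A,S,X0}  "aaaaaa"  orig:{A,S}
  [3..8]={A,S,X0}  "aaaaaa"  orig:{A,S}
  [4..9]={A,S,X0}  "aaaaaa"  orig:{A,S}
  [5..10]={A,S,X0}  "aaaaaa"  orig:{A,S}
  [0..6]={A,S,X0}  "aaaaaaa"  orig:{A,S}
  [1..7]={A,S,X0}  "aaaaaaa"  orig:{A,S}
  [2..8]={A,S,X0}  "aaaaaaa"  orig:{A,S}
  [3..9]={A,S,X0}  "aaaaaaa"  orig:{A,S}
  [4..10]={A,S,X0}  "aaaaaaa"  orig:{A,S}
  [0..7]={A,S,X0}  "aaaaaaaa"  orig:{A,S}
  [1..8]={A,S,X0}  "aaaaaaaa"  orig:{A,S}
  [2..9]={A,S,X0}  "aaaaaaaa"  orig:{A,S}
  [3..10]={A,S,X0}  "aaaaaaaa"  orig:{A,S}
  [0..8]={A,S,X0}  "aaaaaaaaa"  orig:{A,S}
  [1..9]={A,S,X0}  "aaaaaaaaa"  orig:{A,S}
  [2..10]={A,S,X0}  "aaaaaaaaa"  orig:{A,S}
  [0..9]={A,S,X0}  "aaaaaaaaaa"  orig:{A,S}
  [1..10]={A,S,X0}  "aaaaaaaaaa"  orig:{A,S}
  [0..10]={A,S,X0}  "aaaaaaaaaaa"  orig:{A,S}

S ∈ T[0,10] ⇒ YES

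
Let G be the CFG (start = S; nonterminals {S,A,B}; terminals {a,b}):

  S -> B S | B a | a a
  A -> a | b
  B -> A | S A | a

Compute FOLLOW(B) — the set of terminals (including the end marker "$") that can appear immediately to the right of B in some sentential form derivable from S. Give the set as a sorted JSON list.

FIRST sets, iterate to fixpoint:
round 1:
  A via A→a: +{a}
  A via A→b: +{b}
  B via B→A: +{a,b}
  S via S→B S: +{a,b}
  S: {a,b}  A: {a,b}  B: {a,b}
round 2: (no change)
  S: {a,b}  A: {a,b}  B: {a,b}

Compute FOLLOW by fixpoint:
FOLLOW(S) := {$}
pass 1:
  B→S A: FOLLOW(S) ⊇ FIRST(A) = {a,b}; new: +{a,b}
  S→B S: FOLLOW(B) ⊇ FIRST(S) = {a,b}; new: +{a,b}
  S: {$,a,b}  A: {}  B: {a,b}
pass 2:
  B→A: FOLLOW(A) ⊇ FOLLOW(B) ⊇ {a,b}; new: +{a,b}
  S: {$,a,b}  A: {a,b}  B: {a,b}
pass 3: — fixpoint
  S: {$,a,b}  A: {a,b}  B: {a,b}

FOLLOW(B) = ["a", "b"]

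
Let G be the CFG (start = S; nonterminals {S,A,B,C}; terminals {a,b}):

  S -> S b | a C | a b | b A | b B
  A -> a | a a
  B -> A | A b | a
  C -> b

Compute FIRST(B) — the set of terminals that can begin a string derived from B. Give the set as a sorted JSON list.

Compute FIRST by fixpoint:
round 1:
  A via A→a: +{a}
  B via B→A: +{a}
  C via C→b: +{b}
  S via S→a C: +{a}
  S via S→b A: +{b}
  FIRST(S)={a,b}  FIRST(A)={a}  FIRST(B)={a}  FIRST(C)={b}
round 2: done
  FIRST(S)={a,b}  FIRST(A)={a}  FIRST(B)={a}  FIRST(C)={b}

FIRST(B) = ["a"]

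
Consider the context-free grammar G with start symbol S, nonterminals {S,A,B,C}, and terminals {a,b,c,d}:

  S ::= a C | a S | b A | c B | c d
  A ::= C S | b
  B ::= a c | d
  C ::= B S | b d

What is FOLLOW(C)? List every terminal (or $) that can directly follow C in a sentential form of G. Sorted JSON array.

FIRST iteration:
[1]
  A via A→b: +{b}
  B via B→a c: +{a}
  B via B→d: +{d}
  C via C→B S: +{a,d}
  C via C→b d: +{b}
  S via S→a C: +{a}
  S via S→b A: +{b}
  S via S→c B: +{c}
  FIRST[S]={a,b,c}  FIRST[A]={b}  FIRST[B]={a,d}  FIRST[C]={a,b,d}
[2]
  A via A→C S: +{a,d}
  FIRST[S]={a,b,c}  FIRST[A]={a,b,d}  FIRST[B]={a,d}  FIRST[C]={a,b,d}
[3] (stable)
  FIRST[S]={a,b,c}  FIRST[A]={a,b,d}  FIRST[B]={a,d}  FIRST[C]={a,b,d}

FOLLOW sets:
seed FOLLOW(S) with $
iter 1:
  A→C S: FOLLOW(C) ⊇ FIRST(S) = {a,b,c}; new: +{a,b,c}
  C→B S: FOLLOW(B) ⊇ FIRST(S) = {a,b,c}; new: +{a,b,c}
  C→B S: FOLLOW(S) ⊇ FOLLOW(C) ⊇ {a,b,c}; new: +{a,b,c}
  S→a C: FOLLOW(C) ⊇ FOLLOW(S) ⊇ {$,a,b,c}; new: +{$}
  S→b A: FOLLOW(A) ⊇ FOLLOW(S) ⊇ {$,a,b,c}; new: +{$,a,b,c}
  S→c B: FOLLOW(B) ⊇ FOLLOW(S) ⊇ {$,a,b,c}; new: +{$}
  FOLLOW[S]={$,a,b,c}  FOLLOW[A]={$,a,b,c}  FOLLOW[B]={$,a,b,c}  FOLLOW[C]={$,a,b,c}
iter 2: (stable)
  FOLLOW[S]={$,a,b,c}  FOLLOW[A]={$,a,b,c}  FOLLOW[B]={$,a,b,c}  FOLLOW[C]={$,a,b,c}

FOLLOW(C) = ["$", "a", "b", "c"]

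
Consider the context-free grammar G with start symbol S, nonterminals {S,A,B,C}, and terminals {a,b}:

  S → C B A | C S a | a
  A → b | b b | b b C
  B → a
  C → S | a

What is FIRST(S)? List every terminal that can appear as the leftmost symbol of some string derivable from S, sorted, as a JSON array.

FIRST iteration:
[1]
  A via A→b: +{b}
  B via B→a: +{a}
  C via C→a: +{a}
  S via S→C B A: +{a}
  FIRST[S]={a}  FIRST[A]={b}  FIRST[B]={a}  FIRST[C]={a}
[2] done
  FIRST[S]={a}  FIRST[A]={b}  FIRST[B]={a}  FIRST[C]={a}

FIRST(S) = ["a"]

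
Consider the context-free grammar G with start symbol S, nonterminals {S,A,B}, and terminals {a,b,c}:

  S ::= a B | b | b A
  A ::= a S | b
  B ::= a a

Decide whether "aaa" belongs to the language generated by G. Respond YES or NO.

Convert to CNF:
  S -> T0 B | T1 A | b
  A -> T0 S | b
  B -> T0 T0
  T0 -> a
  T1 -> b

CYK table (by increasing span):
  [0..0]={T0}  "a"  orig:{}
  [1..1]={T0}  "a"  orig:{}
  [2..2]={T0}  "a"  orig:{}
  [0..1]={B}  "aa"
  [1..2]={B}  "aa"
  [0..2]={S}  "aaa"

S ∈ T[0,2] ⇒ YES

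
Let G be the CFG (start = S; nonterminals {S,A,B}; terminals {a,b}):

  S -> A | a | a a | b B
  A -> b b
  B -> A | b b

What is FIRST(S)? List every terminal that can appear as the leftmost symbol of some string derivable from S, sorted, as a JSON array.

FIRST iteration:
[1]
  A via A→b b: +{b}
  B via B→A: +{b}
  S via S→A: +{b}
  S via S→a: +{a}
  FIRST[S]={a,b}  FIRST[A]={b}  FIRST[B]={b}
[2] (no change)
  FIRST[S]={a,b}  FIRST[A]={b}  FIRST[B]={b}

FIRST(S) = ["a", "b"]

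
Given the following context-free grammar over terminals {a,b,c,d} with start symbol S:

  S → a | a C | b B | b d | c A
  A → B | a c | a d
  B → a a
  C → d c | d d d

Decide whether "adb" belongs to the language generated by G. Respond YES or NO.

Convert to CNF:
  S -> T0 C | T1 A | T3 B | T3 T2 | a
  A -> T0 T0 | T0 T1 | T0 T2
  B -> T0 T0
  C -> T2 T1 | T2 X4
  T0 -> a
  T1 -> c
  T2 -> d
  T3 -> b
  X4 -> T2 T2

Fill CYK table bottom-up:
  T[0,0] 'a' = {S,T0}  orig:{S}
  T[1,1] 'd' = {T2}  orig:{}
  T[2,2] 'b' = {T3}  orig:{}
  T[0,1] 'ad' = {A}
  T[1,2] 'db' = ∅
  T[0,2] 'adb' = ∅

S ∉ T[0,2] ⇒ NO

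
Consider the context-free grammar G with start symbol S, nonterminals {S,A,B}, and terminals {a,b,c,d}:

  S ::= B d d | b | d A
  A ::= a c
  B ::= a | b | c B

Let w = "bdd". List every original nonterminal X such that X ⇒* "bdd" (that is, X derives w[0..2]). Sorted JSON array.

Convert to CNF:
  S -> B X3 | T2 A | b
  A -> T0 T1
  B -> T1 B | a | b
  T0 -> a
  T1 -> c
  T2 -> d
  X3 -> T2 T2

CYK fill (cells [i..j] with 0 ≤ i ≤ j ≤ 2 only):
  cell(0,0) b: {B,S}
  cell(1,1) d: {T2}  orig:{}
  cell(2,2) d: {T2}  orig:{}
  cell(0,1) bd: ∅
  cell(1,2) dd: {X3}  orig:{}
  cell(0,2) bdd: {S}

Original NTs in T[0,2] deriving "bdd": ["S"]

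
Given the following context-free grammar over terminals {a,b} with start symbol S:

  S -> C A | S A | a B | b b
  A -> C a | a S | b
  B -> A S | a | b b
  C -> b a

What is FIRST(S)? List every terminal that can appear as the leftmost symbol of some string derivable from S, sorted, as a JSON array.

FIRST iteration:
[1]
  A via A→a S: +{a}
  A via A→b: +{b}
  B via B→A S: +{a,b}
  C via C→b a: +{b}
  S via S→C A: +{b}
  S via S→a B: +{a}
  FIRST(S)={a,b}  FIRST(A)={a,b}  FIRST(B)={a,b}  FIRST(C)={b}
[2] — fixpoint
  FIRST(S)={a,b}  FIRST(A)={a,b}  FIRST(B)={a,b}  FIRST(C)={b}

FIRST(S) = ["a", "b"]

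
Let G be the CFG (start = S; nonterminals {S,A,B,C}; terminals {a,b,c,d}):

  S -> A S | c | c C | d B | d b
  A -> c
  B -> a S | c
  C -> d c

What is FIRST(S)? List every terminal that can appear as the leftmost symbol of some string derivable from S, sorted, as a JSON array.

FIRST sets, iterate to fixpoint:
[1]
  A via A→c: +{c}
  B via B→a S: +{a}
  B via B→c: +{c}
  C via C→d c: +{d}
  S via S→A S: +{c}
  S via S→d B: +{d}
  S: {c,d}  A: {c}  B: {a,c}  C: {d}
[2] (stable)
  S: {c,d}  A: {c}  B: {a,c}  C: {d}

FIRST(S) = ["c", "d"]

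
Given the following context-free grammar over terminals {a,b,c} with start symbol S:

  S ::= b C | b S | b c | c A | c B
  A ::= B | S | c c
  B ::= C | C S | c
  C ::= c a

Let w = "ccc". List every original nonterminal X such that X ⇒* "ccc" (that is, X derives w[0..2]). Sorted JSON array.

CNF form of G:
  S -> T0 C | T0 S | T0 T1 | T1 A | T1 B
  A -> C S | T0 C | T0 S | T0 T1 | T1 A | T1 B | T1 T1 | T1 T2 | c
  B -> C S | T1 T2 | c
  C -> T1 T2
  T0 -> b
  T1 -> c
  T2 -> a

Fill CYK table bottom-up — only the sub-triangle for w[0..2]:
  cell(0,0) c: {A,B,T1}  orig:{A,B}
  cell(1,1) c: {A,B,T1}  orig:{A,B}
  cell(2,2) c: {A,B,T1}  orig:{A,B}
  cell(0,1) cc: {A,S}
  cell(1,2) cc: {A,S}
  cell(0,2) ccc: {A,S}

Original NTs in T[0,2] deriving "ccc": ["A", "S"]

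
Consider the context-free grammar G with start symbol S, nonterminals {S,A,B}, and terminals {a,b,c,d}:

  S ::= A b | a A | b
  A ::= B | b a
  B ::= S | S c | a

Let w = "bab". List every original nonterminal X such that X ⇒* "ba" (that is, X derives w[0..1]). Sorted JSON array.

CNF form of G:
  S -> A T0 | T2 A | b
  A -> A T0 | S T1 | T0 T2 | T2 A | a | b
  B -> A T0 | S T1 | T2 A | a | b
  T0 -> b
  T1 -> c
  T2 -> a

CYK table (by increasing span), restricted to cells inside w[0..1]:
  T[0,0] 'b' = {A,B,S,T0}  orig:{A,B,S}
  T[1,1] 'a' = {A,B,T2}  orig:{A,B}
  T[0,1] 'ba' = {A}

Original NTs in T[0,1] deriving "ba": ["A"]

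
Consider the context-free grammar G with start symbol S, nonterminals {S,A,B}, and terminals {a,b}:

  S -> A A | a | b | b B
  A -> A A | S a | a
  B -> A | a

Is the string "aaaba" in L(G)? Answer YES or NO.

Convert to CNF:
  S -> A A | T1 B | a | b
  A -> A A | S T0 | a
  B -> A A | S T0 | a
  T0 -> a
  T1 -> b

Fill CYK table bottom-up:
  T[0,0] 'a' = {A,B,S,T0}  orig:{A,B,S}
  T[1,1] 'a' = {A,B,S,T0}  orig:{A,B,S}
  T[2,2] 'a' = {A,B,S,T0}  orig:{A,B,S}
  T[3,3] 'b' = {S,T1}  orig:{S}
  T[4,4] 'a' = {A,B,S,T0}  orig:{A,B,S}
  T[0,1] 'aa' = {A,B,S}
  T[1,2] 'aa' = {A,B,S}
  T[2,3] 'ab' = ∅
  T[3,4] 'ba' = {A,B,S}
  T[0,2] 'aaa' = {A,B,S}
  T[1,3] 'aab' = ∅
  T[2,4] 'aba' = {A,B,S}
  T[0,3] 'aaab' = ∅
  T[1,4] 'aaba' = {A,B,S}
  T[0,4] 'aaaba' = {A,B,S}

S ∈ T[0,4] ⇒ YES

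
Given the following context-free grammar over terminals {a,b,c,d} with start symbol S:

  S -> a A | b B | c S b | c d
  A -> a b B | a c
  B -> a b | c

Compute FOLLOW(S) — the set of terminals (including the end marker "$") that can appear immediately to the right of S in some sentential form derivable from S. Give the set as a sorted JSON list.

Compute FIRST by fixpoint:
[1]
  A via A→a b B: +{a}
  B via B→a b: +{a}
  B via B→c: +{c}
  S via S→a A: +{a}
  S via S→b B: +{b}
  S via S→c S b: +{c}
  S: {a,b,c}  A: {a}  B: {a,c}
[2] done
  S: {a,b,c}  A: {a}  B: {a,c}

Compute FOLLOW by fixpoint:
FOLLOW(S) := {$}
round 1:
  S→a A: FOLLOW(A) ⊇ FOLLOW(S) ⊇ {$}; new: +{$}
  S→b B: FOLLOW(B) ⊇ FOLLOW(S) ⊇ {$}; new: +{$}
  S→c S b: FOLLOW(S) ⊇ FIRST(b) = {b}; new: +{b}
  FOLLOW(S)={$,b}  FOLLOW(A)={$}  FOLLOW(B)={$}
round 2:
  S→a A: FOLLOW(A) ⊇ FOLLOW(S) ⊇ {$,b}; new: +{b}
  S→b B: FOLLOW(B) ⊇ FOLLOW(S) ⊇ {$,b}; new: +{b}
  FOLLOW(S)={$,b}  FOLLOW(A)={$,b}  FOLLOW(B)={$,b}
round 3: done
  FOLLOW(S)={$,b}  FOLLOW(A)={$,b}  FOLLOW(B)={$,b}

FOLLOW(S) = ["$", "b"]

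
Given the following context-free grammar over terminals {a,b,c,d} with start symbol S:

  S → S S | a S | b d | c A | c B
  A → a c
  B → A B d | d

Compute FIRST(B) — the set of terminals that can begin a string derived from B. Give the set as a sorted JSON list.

FIRST sets, iterate to fixpoint:
round 1:
  A via A→a c: +{a}
  B via B→A B d: +{a}
  B via B→d: +{d}
  S via S→a S: +{a}
  S via S→b d: +{b}
  S via S→c A: +{c}
  S: {a,b,c}  A: {a}  B: {a,d}
round 2: (no change)
  S: {a,b,c}  A: {a}  B: {a,d}

FIRST(B) = ["a", "d"]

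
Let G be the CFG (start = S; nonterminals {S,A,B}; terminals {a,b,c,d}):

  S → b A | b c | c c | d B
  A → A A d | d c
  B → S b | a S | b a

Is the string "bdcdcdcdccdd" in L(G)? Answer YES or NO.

CNF form of G:
  S -> T0 B | T1 T1 | T2 A | T2 T1
  A -> A X4 | T0 T1
  B -> S T2 | T2 T3 | T3 S
  T0 -> d
  T1 -> c
  T2 -> b
  T3 -> a
  X4 -> A T0

CYK fill:
  [0..0]={T2}  "b"  orig:{}
  [1..1]={T0}  "d"  orig:{}
  [2..2]={T1}  "c"  orig:{}
  [3..3]={T0}  "d"  orig:{}
  [4..4]={T1}  "c"  orig:{}
  [5..5]={T0}  "d"  orig:{}
  [6..6]={T1}  "c"  orig:{}
  [7..7]={T0}  "d"  orig:{}
  [8..8]={T1}  "c"  orig:{}
  [9..9]={T1}  "c"  orig:{}
  [10..10]={T0}  "d"  orig:{}
  [11..11]={T0}  "d"  orig:{}
  [0..1]=∅  "bd"
  [1..2]={A}  "dc"
  [2..3]=∅  "cd"
  [3..4]={A}  "dc"
  [4..5]=∅  "cd"
  [5..6]={A}  "dc"
  [6..7]=∅  "cd"
  [7..8]={A}  "dc"
  [8..9]={S}  "cc"
  [9..10]=∅  "cd"
  [10..11]=∅  "dd"
  [0..2]={S}  "bdc"
  [1..3]={X4}  "dcd"  orig:{}
  [2..4]=∅  "cdc"
  [3..5]={X4}  "dcd"  orig:{}
  [4..6]=∅  "cdc"
  [5..7]={X4}  "dcd"  orig:{}
  [6..8]=∅  "cdc"
  [7..9]=∅  "dcc"
  [8..10]=∅  "ccd"
  [9..11]=∅  "cdd"
  [0..3]=∅  "bdcd"
  [1..4]=∅  "dcdc"
  [2..5]=∅  "cdcd"
  [3..6]=∅  "dcdc"
  [4..7]=∅  "cdcd"
  [5..8]=∅  "dcdc"
  [6..9]=∅  "cdcc"
  [7..10]=∅  "dccd"
  [8..11]=∅  "ccdd"
  [0..4]=∅  "bdcdc"
  [1..5]={A}  "dcdcd"
  [2..6]=∅  "cdcdc"
  [3..7]={A}  "dcdcd"
  [4..8]=∅  "cdcdc"
  [5..9]=∅  "dcdcc"
  [6..10]=∅  "cdccd"
  [7..11]=∅  "dccdd"
  [0..5]={S}  "bdcdcd"
  [1..6]=∅  "dcdcdc"
  [2..7]=∅  "cdcdcd"
  [3..8]=∅  "dcdcdc"
  [4..9]=∅  "cdcdcc"
  [5..10]=∅  "dcdccd"
  [6..11]=∅  "cdccdd"
  [0..6]=∅  "bdcdcdc"
  [1..7]=∅  "dcdcdcd"
  [2..8]=∅  "cdcdcdc"
  [3..9]=∅  "dcdcdcc"
  [4..10]=∅  "cdcdccd"
  [5..11]=∅  "dcdccdd"
  [0..7]=∅  "bdcdcdcd"
  [1..8]=∅  "dcdcdcdc"
  [2..9]=∅  "cdcdcdcc"
  [3..10]=∅  "dcdcdccd"
  [4..11]=∅  "cdcdccdd"
  [0..8]=∅  "bdcdcdcdc"
  [1..9]=∅  "dcdcdcdcc"
  [2..10]=∅  "cdcdcdccd"
  [3..11]=∅  "dcdcdccdd"
  [0..9]=∅  "bdcdcdcdcc"
  [1..10]=∅  "dcdcdcdccd"
  [2..11]=∅  "cdcdcdccdd"
  [0..10]=∅  "bdcdcdcdccd"
  [1..11]=∅  "dcdcdcdccdd"
  [0..11]=∅  "bdcdcdcdccdd"

S ∉ T[0,11] ⇒ NO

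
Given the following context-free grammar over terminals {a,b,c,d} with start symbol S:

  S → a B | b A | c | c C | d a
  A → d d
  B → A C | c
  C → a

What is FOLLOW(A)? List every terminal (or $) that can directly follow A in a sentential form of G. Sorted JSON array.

FIRST iteration:
[1]
  A via A→d d: +{d}
  B via B→A C: +{d}
  B via B→c: +{c}
  C via C→a: +{a}
  S via S→a B: +{a}
  S via S→b A: +{b}
  S via S→c: +{c}
  S via S→d a: +{d}
  FIRST[S]={a,b,c,d}  FIRST[A]={d}  FIRST[B]={c,d}  FIRST[C]={a}
[2] done
  FIRST[S]={a,b,c,d}  FIRST[A]={d}  FIRST[B]={c,d}  FIRST[C]={a}

FOLLOW iteration:
seed FOLLOW(S) with $
iter 1:
  B→A C: FOLLOW(A) ⊇ FIRST(C) = {a}; new: +{a}
  S→a B: FOLLOW(B) ⊇ FOLLOW(S) ⊇ {$}; new: +{$}
  S→b A: FOLLOW(A) ⊇ FOLLOW(S) ⊇ {$}; new: +{$}
  S→c C: FOLLOW(C) ⊇ FOLLOW(S) ⊇ {$}; new: +{$}
  S: {$}  A: {$,a}  B: {$}  C: {$}
iter 2: (stable)
  S: {$}  A: {$,a}  B: {$}  C: {$}

FOLLOW(A) = ["$", "a"]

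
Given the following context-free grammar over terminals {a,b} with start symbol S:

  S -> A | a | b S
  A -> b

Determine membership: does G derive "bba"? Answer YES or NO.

CNF form of G:
  S -> T0 S | a | b
  A -> b
  T0 -> b

Fill CYK table bottom-up:
  T[0,0] 'b' = {A,S,T0}  orig:{A,S}
  T[1,1] 'b' = {A,S,T0}  orig:{A,S}
  T[2,2] 'a' = {S}
  T[0,1] 'bb' = {S}
  T[1,2] 'ba' = {S}
  T[0,2] 'bba' = {S}

S ∈ T[0,2] ⇒ YES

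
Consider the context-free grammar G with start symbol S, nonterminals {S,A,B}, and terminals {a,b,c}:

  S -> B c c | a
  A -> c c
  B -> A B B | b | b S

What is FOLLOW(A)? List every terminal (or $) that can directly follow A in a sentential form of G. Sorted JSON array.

FIRST iteration:
iter 1:
  A via A→c c: +{c}
  B via B→A B B: +{c}
  B via B→b: +{b}
  S via S→B c c: +{b,c}
  S via S→a: +{a}
  FIRST(S)={a,b,c}  FIRST(A)={c}  FIRST(B)={b,c}
iter 2: (no change)
  FIRST(S)={a,b,c}  FIRST(A)={c}  FIRST(B)={b,c}

FOLLOW sets:
seed FOLLOW(S) with $
[1]
  B→A B B: FOLLOW(A) ⊇ FIRST(B) = {b,c}; new: +{b,c}
  B→A B B: FOLLOW(B) ⊇ FIRST(B) = {b,c}; new: +{b,c}
  B→b S: FOLLOW(S) ⊇ FOLLOW(B) ⊇ {b,c}; new: +{b,c}
  FOLLOW(S)={$,b,c}  FOLLOW(A)={b,c}  FOLLOW(B)={b,c}
[2] done
  FOLLOW(S)={$,b,c}  FOLLOW(A)={b,c}  FOLLOW(B)={b,c}

FOLLOW(A) = ["b", "c"]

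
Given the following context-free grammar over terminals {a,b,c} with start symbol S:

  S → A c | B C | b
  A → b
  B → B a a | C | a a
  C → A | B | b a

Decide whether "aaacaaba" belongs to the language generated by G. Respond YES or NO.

Convert to CNF:
  S -> A T2 | B C | b
  A -> b
  B -> B X3 | T0 T0 | T1 T0 | b
  C -> B X4 | T0 T0 | T1 T0 | b
  T0 -> a
  T1 -> b
  T2 -> c
  X3 -> T0 T0
  X4 -> T0 T0

CYK table (by increasing span):
  [0..0]={T0}  "a"  orig:{}
  [1..1]={T0}  "a"  orig:{}
  [2..2]={T0}  "a"  orig:{}
  [3..3]={T2}  "c"  orig:{}
  [4..4]={T0}  "a"  orig:{}
  [5..5]={T0}  "a"  orig:{}
  [6..6]={A,B,C,S,T1}  "b"  orig:{A,B,C,S}
  [7..7]={T0}  "a"  orig:{}
  [0..1]={B,C,X3,X4}  "aa"  orig:{B,C}
  [1..2]={B,C,X3,X4}  "aa"  orig:{B,C}
  [2..3]=∅  "ac"
  [3..4]=∅  "ca"
  [4..5]={B,C,X3,X4}  "aa"  orig:{B,C}
  [5..6]=∅  "ab"
  [6..7]={B,C}  "ba"
  [0..2]=∅  "aaa"
  [1..3]=∅  "aac"
  [2..4]=∅  "aca"
  [3..5]=∅  "caa"
  [4..6]={S}  "aab"
  [5..7]=∅  "aba"
  [0..3]=∅  "aaac"
  [1..4]=∅  "aaca"
  [2..5]=∅  "acaa"
  [3..6]=∅  "caab"
  [4..7]={S}  "aaba"
  [0..4]=∅  "aaaca"
  [1..5]=∅  "aacaa"
  [2..6]=∅  "acaab"
  [3..7]=∅  "caaba"
  [0..5]=∅  "aaacaa"
  [1..6]=∅  "aacaab"
  [2..7]=∅  "acaaba"
  [0..6]=∅  "aaacaab"
  [1..7]=∅  "aacaaba"
  [0..7]=∅  "aaacaaba"

S ∉ T[0,7] ⇒ NO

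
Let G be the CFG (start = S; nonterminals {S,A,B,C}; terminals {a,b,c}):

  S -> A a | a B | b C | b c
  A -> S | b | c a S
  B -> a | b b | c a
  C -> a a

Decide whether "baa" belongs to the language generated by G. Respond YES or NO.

CNF form of G:
  S -> A T0 | T0 B | T1 C | T1 T2
  A -> A T0 | T0 B | T1 C | T1 T2 | T2 X3 | b
  B -> T1 T1 | T2 T0 | a
  C -> T0 T0
  T0 -> a
  T1 -> b
  T2 -> c
  X3 -> T0 S

CYK table (by increasing span):
  T[0,0] 'b' = {A,T1}  orig:{A}
  T[1,1] 'a' = {B,T0}  orig:{B}
  T[2,2] 'a' = {B,T0}  orig:{B}
  T[0,1] 'ba' = {A,S}
  T[1,2] 'aa' = {A,C,S}
  T[0,2] 'baa' = {A,S}

S ∈ T[0,2] ⇒ YES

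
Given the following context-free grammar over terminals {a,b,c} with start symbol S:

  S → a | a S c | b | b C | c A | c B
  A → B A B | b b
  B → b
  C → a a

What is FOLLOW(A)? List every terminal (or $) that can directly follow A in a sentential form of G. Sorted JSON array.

FIRST iteration:
pass 1:
  A via A→b b: +{b}
  B via B→b: +{b}
  C via C→a a: +{a}
  S via S→a: +{a}
  S via S→b: +{b}
  S via S→c A: +{c}
  FIRST(S)={a,b,c}  FIRST(A)={b}  FIRST(B)={b}  FIRST(C)={a}
pass 2: (no change)
  FIRST(S)={a,b,c}  FIRST(A)={b}  FIRST(B)={b}  FIRST(C)={a}

FOLLOW sets:
initialize: $ ∈ FOLLOW(S)
[1]
  A→B A B: FOLLOW(B) ⊇ FIRST(A) = {b}; new: +{b}
  A→B A B: FOLLOW(A) ⊇ FIRST(B) = {b}; new: +{b}
  S→a S c: FOLLOW(S) ⊇ FIRST(c) = {c}; new: +{c}
  S→b C: FOLLOW(C) ⊇ FOLLOW(S) ⊇ {$,c}; new: +{$,c}
  S→c A: FOLLOW(A) ⊇ FOLLOW(S) ⊇ {$,c}; new: +{$,c}
  S→c B: FOLLOW(B) ⊇ FOLLOW(S) ⊇ {$,c}; new: +{$,c}
  S: {$,c}  A: {$,b,c}  B: {$,b,c}  C: {$,c}
[2] (no change)
  S: {$,c}  A: {$,b,c}  B: {$,b,c}  C: {$,c}

FOLLOW(A) = ["$", "b", "c"]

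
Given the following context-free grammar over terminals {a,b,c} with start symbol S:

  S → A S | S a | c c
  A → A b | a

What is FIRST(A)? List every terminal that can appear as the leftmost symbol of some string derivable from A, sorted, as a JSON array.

Compute FIRST by fixpoint:
iter 1:
  A via A→a: +{a}
  S via S→A S: +{a}
  S via S→c c: +{c}
  S: {a,c}  A: {a}
iter 2: (stable)
  S: {a,c}  A: {a}

FIRST(A) = ["a"]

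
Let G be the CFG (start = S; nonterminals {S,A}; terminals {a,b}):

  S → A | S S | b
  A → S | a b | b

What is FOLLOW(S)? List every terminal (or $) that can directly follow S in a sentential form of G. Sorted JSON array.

Compute FIRST by fixpoint:
iter 1:
  A via A→a b: +{a}
  A via A→b: +{b}
  S via S→A: +{a,b}
  FIRST(S)={a,b}  FIRST(A)={a,b}
iter 2: — fixpoint
  FIRST(S)={a,b}  FIRST(A)={a,b}

Compute FOLLOW by fixpoint:
initialize: $ ∈ FOLLOW(S)
iter 1:
  S→A: FOLLOW(A) ⊇ FOLLOW(S) ⊇ {$}; new: +{$}
  S→S S: FOLLOW(S) ⊇ FIRST(S) = {a,b}; new: +{a,b}
  FOLLOW(S)={$,a,b}  FOLLOW(A)={$}
iter 2:
  S→A: FOLLOW(A) ⊇ FOLLOW(S) ⊇ {$,a,b}; new: +{a,b}
  FOLLOW(S)={$,a,b}  FOLLOW(A)={$,a,b}
iter 3: (stable)
  FOLLOW(S)={$,a,b}  FOLLOW(A)={$,a,b}

FOLLOW(S) = ["$", "a", "b"]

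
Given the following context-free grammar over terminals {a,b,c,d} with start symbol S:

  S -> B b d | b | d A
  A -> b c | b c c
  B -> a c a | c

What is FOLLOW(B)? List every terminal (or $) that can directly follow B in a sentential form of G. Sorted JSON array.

FIRST sets, iterate to fixpoint:
round 1:
  A via A→b c: +{b}
  B via B→a c a: +{a}
  B via B→c: +{c}
  S via S→B b d: +{a,c}
  S via S→b: +{b}
  S via S→d A: +{d}
  FIRST(S)={a,b,c,d}  FIRST(A)={b}  FIRST(B)={a,c}
round 2: (no change)
  FIRST(S)={a,b,c,d}  FIRST(A)={b}  FIRST(B)={a,c}

FOLLOW sets:
FOLLOW(S) := {$}
[1]
  S→B b d: FOLLOW(B) ⊇ FIRST(b) = {b}; new: +{b}
  S→d A: FOLLOW(A) ⊇ FOLLOW(S) ⊇ {$}; new: +{$}
  FOLLOW(S)={$}  FOLLOW(A)={$}  FOLLOW(B)={b}
[2] — fixpoint
  FOLLOW(S)={$}  FOLLOW(A)={$}  FOLLOW(B)={b}

FOLLOW(B) = ["b"]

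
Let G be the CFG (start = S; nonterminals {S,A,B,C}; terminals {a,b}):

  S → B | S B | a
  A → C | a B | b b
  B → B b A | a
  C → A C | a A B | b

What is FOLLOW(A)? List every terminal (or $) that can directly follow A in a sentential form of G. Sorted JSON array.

Compute FIRST by fixpoint:
[1]
  A via A→a B: +{a}
  A via A→b b: +{b}
  B via B→a: +{a}
  C via C→A C: +{a,b}
  S via S→B: +{a}
  S: {a}  A: {a,b}  B: {a}  C: {a,b}
[2] (stable)
  S: {a}  A: {a,b}  B: {a}  C: {a,b}

Compute FOLLOW by fixpoint:
FOLLOW(S) := {$}
pass 1:
  B→B b A: FOLLOW(B) ⊇ FIRST(b) = {b}; new: +{b}
  B→B b A: FOLLOW(A) ⊇ FOLLOW(B) ⊇ {b}; new: +{b}
  C→A C: FOLLOW(A) ⊇ FIRST(C) = {a,b}; new: +{a}
  S→B: FOLLOW(B) ⊇ FOLLOW(S) ⊇ {$}; new: +{$}
  S→S B: FOLLOW(S) ⊇ FIRST(B) = {a}; new: +{a}
  S→S B: FOLLOW(B) ⊇ FOLLOW(S) ⊇ {$,a}; new: +{a}
  S: {$,a}  A: {a,b}  B: {$,a,b}  C: {}
pass 2:
  A→C: FOLLOW(C) ⊇ FOLLOW(A) ⊇ {a,b}; new: +{a,b}
  B→B b A: FOLLOW(A) ⊇ FOLLOW(B) ⊇ {$,a,b}; new: +{$}
  S: {$,a}  A: {$,a,b}  B: {$,a,b}  C: {a,b}
pass 3:
  A→C: FOLLOW(C) ⊇ FOLLOW(A) ⊇ {$,a,b}; new: +{$}
  S: {$,a}  A: {$,a,b}  B: {$,a,b}  C: {$,a,b}
pass 4: (stable)
  S: {$,a}  A: {$,a,b}  B: {$,a,b}  C: {$,a,b}

FOLLOW(A) = ["$", "a", "b"]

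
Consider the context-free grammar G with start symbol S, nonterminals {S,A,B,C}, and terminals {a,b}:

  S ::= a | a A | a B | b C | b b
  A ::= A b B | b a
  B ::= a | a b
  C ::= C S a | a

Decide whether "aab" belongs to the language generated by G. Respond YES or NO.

Convert to CNF:
  S -> T0 C | T0 T0 | T1 A | T1 B | a
  A -> A X2 | T0 T1
  B -> T1 T0 | a
  C -> C X3 | a
  T0 -> b
  T1 -> a
  X2 -> T0 B
  X3 -> S T1

CYK fill:
  [0..0]={B,C,S,T1}  "a"  orig:{B,C,S}
  [1..1]={B,C,S,T1}  "a"  orig:{B,C,S}
  [2..2]={T0}  "b"  orig:{}
  [0..1]={S,X3}  "aa"  orig:{S}
  [1..2]={B}  "ab"
  [0..2]={S}  "aab"

S ∈ T[0,2] ⇒ YES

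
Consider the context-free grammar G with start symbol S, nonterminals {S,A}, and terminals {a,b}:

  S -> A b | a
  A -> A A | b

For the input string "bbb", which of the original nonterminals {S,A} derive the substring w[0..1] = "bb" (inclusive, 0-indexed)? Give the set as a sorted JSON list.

Convert to CNF:
  S -> A T0 | a
  A -> A A | b
  T0 -> b

Fill CYK table bottom-up (cells [i..j] with 0 ≤ i ≤ j ≤ 1 only):
  [0..0]={A,T0}  "b"  orig:{A}
  [1..1]={A,T0}  "b"  orig:{A}
  [0..1]={A,S}  "bb"

Original NTs in T[0,1] deriving "bb": ["A", "S"]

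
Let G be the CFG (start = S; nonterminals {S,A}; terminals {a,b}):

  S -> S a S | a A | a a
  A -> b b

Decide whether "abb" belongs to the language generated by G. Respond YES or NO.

CNF form of G:
  S -> S X2 | T1 A | T1 T1
  A -> T0 T0
  T0 -> b
  T1 -> a
  X2 -> T1 S

Fill CYK table bottom-up:
  cell(0,0) a: {T1}  orig:{}
  cell(1,1) b: {T0}  orig:{}
  cell(2,2) b: {T0}  orig:{}
  cell(0,1) ab: ∅
  cell(1,2) bb: {A}
  cell(0,2) abb: {S}

S ∈ T[0,2] ⇒ YES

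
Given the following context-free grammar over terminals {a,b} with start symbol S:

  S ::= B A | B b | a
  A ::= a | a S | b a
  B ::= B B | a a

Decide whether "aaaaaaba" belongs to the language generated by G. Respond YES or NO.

CNF form of G:
  S -> B A | B T1 | a
  A -> T0 S | T1 T0 | a
  B -> B B | T0 T0
  T0 -> a
  T1 -> b

Fill CYK table bottom-up:
  cell(0,0) a: {A,S,T0}  orig:{A,S}
  cell(1,1) a: {A,S,T0}  orig:{A,S}
  cell(2,2) a: {A,S,T0}  orig:{A,S}
  cell(3,3) a: {A,S,T0}  orig:{A,S}
  cell(4,4) a: {A,S,T0}  orig:{A,S}
  cell(5,5) a: {A,S,T0}  orig:{A,S}
  cell(6,6) b: {T1}  orig:{}
  cell(7,7) a: {A,S,T0}  orig:{A,S}
  cell(0,1) aa: {A,B}
  cell(1,2) aa: {A,B}
  cell(2,3) aa: {A,B}
  cell(3,4) aa: {A,B}
  cell(4,5) aa: {A,B}
  cell(5,6) ab: ∅
  cell(6,7) ba: {A}
  cell(0,2) aaa: {S}
  cell(1,3) aaa: {S}
  cell(2,4) aaa: {S}
  cell(3,5) aaa: {S}
  cell(4,6) aab: {S}
  cell(5,7) aba: ∅
  cell(0,3) aaaa: {A,B,S}
  cell(1,4) aaaa: {A,B,S}
  cell(2,5) aaaa: {A,B,S}
  cell(3,6) aaab: {A}
  cell(4,7) aaba: {S}
  cell(0,4) aaaaa: {A,S}
  cell(1,5) aaaaa: {A,S}
  cell(2,6) aaaab: {S}
  cell(3,7) aaaba: {A}
  cell(0,5) aaaaaa: {A,B,S}
  cell(1,6) aaaaab: {A,S}
  cell(2,7) aaaaba: {S}
  cell(0,6) aaaaaab: {A,S}
  cell(1,7) aaaaaba: {A,S}
  cell(0,7) aaaaaaba: {A,S}

S ∈ T[0,7] ⇒ YES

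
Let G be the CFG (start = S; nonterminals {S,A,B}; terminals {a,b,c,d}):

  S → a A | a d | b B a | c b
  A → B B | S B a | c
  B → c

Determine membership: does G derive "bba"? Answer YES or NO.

Convert to CNF:
  S -> T0 A | T0 T1 | T2 X5 | T3 T2
  A -> B B | S X4 | c
  B -> c
  T0 -> a
  T1 -> d
  T2 -> b
  T3 -> c
  X4 -> B T0
  X5 -> B T0

Fill CYK table bottom-up:
  [0..0]={T2}  "b"  orig:{}
  [1..1]={T2}  "b"  orig:{}
  [2..2]={T0}  "a"  orig:{}
  [0..1]=∅  "bb"
  [1..2]=∅  "ba"
  [0..2]=∅  "bba"

S ∉ T[0,2] ⇒ NO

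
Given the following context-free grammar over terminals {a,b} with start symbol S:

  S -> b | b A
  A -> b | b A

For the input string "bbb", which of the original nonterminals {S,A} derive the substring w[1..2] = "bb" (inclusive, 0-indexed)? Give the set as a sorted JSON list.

Convert to CNF:
  S -> T0 A | b
  A -> T0 A | b
  T0 -> b

Fill CYK table bottom-up — only the sub-triangle for w[1..2]:
  T[1,1] 'b' = {A,S,T0}  orig:{A,S}
  T[2,2] 'b' = {A,S,T0}  orig:{A,S}
  T[1,2] 'bb' = {A,S}

Original NTs in T[1,2] deriving "bb": ["A", "S"]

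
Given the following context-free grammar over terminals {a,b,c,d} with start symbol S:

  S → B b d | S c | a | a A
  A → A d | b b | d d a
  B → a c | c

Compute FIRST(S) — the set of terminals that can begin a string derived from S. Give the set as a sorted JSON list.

FIRST iteration:
pass 1:
  A via A→b b: +{b}
  A via A→d d a: +{d}
  B via B→a c: +{a}
  B via B→c: +{c}
  S via S→B b d: +{a,c}
  S: {a,c}  A: {b,d}  B: {a,c}
pass 2: — fixpoint
  S: {a,c}  A: {b,d}  B: {a,c}

FIRST(S) = ["a", "c"]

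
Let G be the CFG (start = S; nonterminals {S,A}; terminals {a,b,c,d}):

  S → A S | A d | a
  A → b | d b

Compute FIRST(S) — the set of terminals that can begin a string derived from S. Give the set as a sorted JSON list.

Compute FIRST by fixpoint:
pass 1:
  A via A→b: +{b}
  A via A→d b: +{d}
  S via S→A S: +{b,d}
  S via S→a: +{a}
  FIRST[S]={a,b,d}  FIRST[A]={b,d}
pass 2: done
  FIRST[S]={a,b,d}  FIRST[A]={b,d}

FIRST(S) = ["a", "b", "d"]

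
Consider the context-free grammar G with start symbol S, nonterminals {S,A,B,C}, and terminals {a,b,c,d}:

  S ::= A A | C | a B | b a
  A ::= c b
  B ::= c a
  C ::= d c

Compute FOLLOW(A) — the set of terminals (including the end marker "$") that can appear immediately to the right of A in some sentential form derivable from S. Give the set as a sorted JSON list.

Compute FIRST by fixpoint:
[1]
  A via A→c b: +{c}
  B via B→c a: +{c}
  C via C→d c: +{d}
  S via S→A A: +{c}
  S via S→C: +{d}
  S via S→a B: +{a}
  S via S→b a: +{b}
  FIRST[S]={a,b,c,d}  FIRST[A]={c}  FIRST[B]={c}  FIRST[C]={d}
[2] (stable)
  FIRST[S]={a,b,c,d}  FIRST[A]={c}  FIRST[B]={c}  FIRST[C]={d}

Compute FOLLOW by fixpoint:
initialize: $ ∈ FOLLOW(S)
pass 1:
  S→A A: FOLLOW(A) ⊇ FIRST(A) = {c}; new: +{c}
  S→A A: FOLLOW(A) ⊇ FOLLOW(S) ⊇ {$}; new: +{$}
  S→C: FOLLOW(C) ⊇ FOLLOW(S) ⊇ {$}; new: +{$}
  S→a B: FOLLOW(B) ⊇ FOLLOW(S) ⊇ {$}; new: +{$}
  S: {$}  A: {$,c}  B: {$}  C: {$}
pass 2: — fixpoint
  S: {$}  A: {$,c}  B: {$}  C: {$}

FOLLOW(A) = ["$", "c"]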